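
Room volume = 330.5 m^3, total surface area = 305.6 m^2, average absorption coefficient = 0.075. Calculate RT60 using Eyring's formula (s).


Given values:
  V = 330.5 m^3, S = 305.6 m^2, alpha = 0.075
Formula: RT60 = 0.161 * V / (-S * ln(1 - alpha))
Compute ln(1 - 0.075) = ln(0.925) = -0.077962
Denominator: -305.6 * -0.077962 = 23.8252
Numerator: 0.161 * 330.5 = 53.2105
RT60 = 53.2105 / 23.8252 = 2.233

2.233 s


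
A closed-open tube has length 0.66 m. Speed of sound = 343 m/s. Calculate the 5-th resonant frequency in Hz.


Given values:
  Tube type: closed-open, L = 0.66 m, c = 343 m/s, n = 5
Formula: f_n = (2n - 1) * c / (4 * L)
Compute 2n - 1 = 2*5 - 1 = 9
Compute 4 * L = 4 * 0.66 = 2.64
f = 9 * 343 / 2.64
f = 1169.32

1169.32 Hz


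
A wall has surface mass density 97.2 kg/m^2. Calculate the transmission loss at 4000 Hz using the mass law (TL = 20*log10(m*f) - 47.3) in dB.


Given values:
  m = 97.2 kg/m^2, f = 4000 Hz
Formula: TL = 20 * log10(m * f) - 47.3
Compute m * f = 97.2 * 4000 = 388800.0
Compute log10(388800.0) = 5.589726
Compute 20 * 5.589726 = 111.7945
TL = 111.7945 - 47.3 = 64.49

64.49 dB


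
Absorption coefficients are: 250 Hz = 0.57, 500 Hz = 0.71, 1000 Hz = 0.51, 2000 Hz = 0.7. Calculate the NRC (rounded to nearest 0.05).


Given values:
  a_250 = 0.57, a_500 = 0.71
  a_1000 = 0.51, a_2000 = 0.7
Formula: NRC = (a250 + a500 + a1000 + a2000) / 4
Sum = 0.57 + 0.71 + 0.51 + 0.7 = 2.49
NRC = 2.49 / 4 = 0.6225
Rounded to nearest 0.05: 0.6

0.6


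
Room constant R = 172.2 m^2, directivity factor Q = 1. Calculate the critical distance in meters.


Given values:
  R = 172.2 m^2, Q = 1
Formula: d_c = 0.141 * sqrt(Q * R)
Compute Q * R = 1 * 172.2 = 172.2
Compute sqrt(172.2) = 13.1225
d_c = 0.141 * 13.1225 = 1.85

1.85 m


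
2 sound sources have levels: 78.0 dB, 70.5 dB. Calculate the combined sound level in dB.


Formula: L_total = 10 * log10( sum(10^(Li/10)) )
  Source 1: 10^(78.0/10) = 63095734.448
  Source 2: 10^(70.5/10) = 11220184.543
Sum of linear values = 74315918.991
L_total = 10 * log10(74315918.991) = 78.71

78.71 dB


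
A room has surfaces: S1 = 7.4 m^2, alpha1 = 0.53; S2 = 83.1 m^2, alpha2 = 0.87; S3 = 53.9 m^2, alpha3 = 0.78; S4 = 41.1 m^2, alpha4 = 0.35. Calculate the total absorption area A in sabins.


Given surfaces:
  Surface 1: 7.4 * 0.53 = 3.922
  Surface 2: 83.1 * 0.87 = 72.297
  Surface 3: 53.9 * 0.78 = 42.042
  Surface 4: 41.1 * 0.35 = 14.385
Formula: A = sum(Si * alpha_i)
A = 3.922 + 72.297 + 42.042 + 14.385
A = 132.65

132.65 sabins


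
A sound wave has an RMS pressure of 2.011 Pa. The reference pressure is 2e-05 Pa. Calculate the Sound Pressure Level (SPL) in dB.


Given values:
  p = 2.011 Pa
  p_ref = 2e-05 Pa
Formula: SPL = 20 * log10(p / p_ref)
Compute ratio: p / p_ref = 2.011 / 2e-05 = 100550
Compute log10: log10(100550) = 5.002382
Multiply: SPL = 20 * 5.002382 = 100.05

100.05 dB


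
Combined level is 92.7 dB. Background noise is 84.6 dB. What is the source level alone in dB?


Given values:
  L_total = 92.7 dB, L_bg = 84.6 dB
Formula: L_source = 10 * log10(10^(L_total/10) - 10^(L_bg/10))
Convert to linear:
  10^(92.7/10) = 1862087136.6629
  10^(84.6/10) = 288403150.3127
Difference: 1862087136.6629 - 288403150.3127 = 1573683986.3502
L_source = 10 * log10(1573683986.3502) = 91.97

91.97 dB


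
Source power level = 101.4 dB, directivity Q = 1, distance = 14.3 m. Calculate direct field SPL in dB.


Given values:
  Lw = 101.4 dB, Q = 1, r = 14.3 m
Formula: SPL = Lw + 10 * log10(Q / (4 * pi * r^2))
Compute 4 * pi * r^2 = 4 * pi * 14.3^2 = 2569.6971
Compute Q / denom = 1 / 2569.6971 = 0.00038915
Compute 10 * log10(0.00038915) = -34.0988
SPL = 101.4 + (-34.0988) = 67.3

67.3 dB


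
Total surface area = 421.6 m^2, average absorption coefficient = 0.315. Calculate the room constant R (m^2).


Given values:
  S = 421.6 m^2, alpha = 0.315
Formula: R = S * alpha / (1 - alpha)
Numerator: 421.6 * 0.315 = 132.804
Denominator: 1 - 0.315 = 0.685
R = 132.804 / 0.685 = 193.87

193.87 m^2


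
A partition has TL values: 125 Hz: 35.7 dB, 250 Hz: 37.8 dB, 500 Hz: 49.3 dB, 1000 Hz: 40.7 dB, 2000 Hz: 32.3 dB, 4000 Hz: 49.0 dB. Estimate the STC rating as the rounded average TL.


Given TL values at each frequency:
  125 Hz: 35.7 dB
  250 Hz: 37.8 dB
  500 Hz: 49.3 dB
  1000 Hz: 40.7 dB
  2000 Hz: 32.3 dB
  4000 Hz: 49.0 dB
Formula: STC ~ round(average of TL values)
Sum = 35.7 + 37.8 + 49.3 + 40.7 + 32.3 + 49.0 = 244.8
Average = 244.8 / 6 = 40.8
Rounded: 41

41


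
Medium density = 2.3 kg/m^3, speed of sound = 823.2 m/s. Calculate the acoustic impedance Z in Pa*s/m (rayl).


Given values:
  rho = 2.3 kg/m^3
  c = 823.2 m/s
Formula: Z = rho * c
Z = 2.3 * 823.2
Z = 1893.36

1893.36 rayl


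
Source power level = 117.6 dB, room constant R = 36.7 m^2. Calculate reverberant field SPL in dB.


Given values:
  Lw = 117.6 dB, R = 36.7 m^2
Formula: SPL = Lw + 10 * log10(4 / R)
Compute 4 / R = 4 / 36.7 = 0.108992
Compute 10 * log10(0.108992) = -9.6261
SPL = 117.6 + (-9.6261) = 107.97

107.97 dB


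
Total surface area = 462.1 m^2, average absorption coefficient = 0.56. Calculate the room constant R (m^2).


Given values:
  S = 462.1 m^2, alpha = 0.56
Formula: R = S * alpha / (1 - alpha)
Numerator: 462.1 * 0.56 = 258.776
Denominator: 1 - 0.56 = 0.44
R = 258.776 / 0.44 = 588.13

588.13 m^2


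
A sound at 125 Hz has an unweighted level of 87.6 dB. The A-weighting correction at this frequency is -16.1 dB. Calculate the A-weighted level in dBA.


Given values:
  SPL = 87.6 dB
  A-weighting at 125 Hz = -16.1 dB
Formula: L_A = SPL + A_weight
L_A = 87.6 + (-16.1)
L_A = 71.5

71.5 dBA


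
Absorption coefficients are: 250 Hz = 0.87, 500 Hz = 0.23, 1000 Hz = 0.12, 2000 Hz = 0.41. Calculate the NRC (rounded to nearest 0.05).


Given values:
  a_250 = 0.87, a_500 = 0.23
  a_1000 = 0.12, a_2000 = 0.41
Formula: NRC = (a250 + a500 + a1000 + a2000) / 4
Sum = 0.87 + 0.23 + 0.12 + 0.41 = 1.63
NRC = 1.63 / 4 = 0.4075
Rounded to nearest 0.05: 0.4

0.4


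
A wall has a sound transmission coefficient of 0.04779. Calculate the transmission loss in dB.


Given values:
  tau = 0.04779
Formula: TL = 10 * log10(1 / tau)
Compute 1 / tau = 1 / 0.04779 = 20.9249
Compute log10(20.9249) = 1.320663
TL = 10 * 1.320663 = 13.21

13.21 dB


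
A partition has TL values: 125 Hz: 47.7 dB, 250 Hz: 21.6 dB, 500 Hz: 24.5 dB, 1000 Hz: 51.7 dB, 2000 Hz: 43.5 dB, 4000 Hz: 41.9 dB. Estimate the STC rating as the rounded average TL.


Given TL values at each frequency:
  125 Hz: 47.7 dB
  250 Hz: 21.6 dB
  500 Hz: 24.5 dB
  1000 Hz: 51.7 dB
  2000 Hz: 43.5 dB
  4000 Hz: 41.9 dB
Formula: STC ~ round(average of TL values)
Sum = 47.7 + 21.6 + 24.5 + 51.7 + 43.5 + 41.9 = 230.9
Average = 230.9 / 6 = 38.48
Rounded: 38

38


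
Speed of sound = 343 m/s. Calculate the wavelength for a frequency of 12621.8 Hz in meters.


Given values:
  c = 343 m/s, f = 12621.8 Hz
Formula: lambda = c / f
lambda = 343 / 12621.8
lambda = 0.0272

0.0272 m


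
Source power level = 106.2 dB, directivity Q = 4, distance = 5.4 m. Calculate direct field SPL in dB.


Given values:
  Lw = 106.2 dB, Q = 4, r = 5.4 m
Formula: SPL = Lw + 10 * log10(Q / (4 * pi * r^2))
Compute 4 * pi * r^2 = 4 * pi * 5.4^2 = 366.4354
Compute Q / denom = 4 / 366.4354 = 0.01091598
Compute 10 * log10(0.01091598) = -19.6194
SPL = 106.2 + (-19.6194) = 86.58

86.58 dB


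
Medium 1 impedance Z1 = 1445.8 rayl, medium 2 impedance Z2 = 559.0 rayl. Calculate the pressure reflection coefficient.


Given values:
  Z1 = 1445.8 rayl, Z2 = 559.0 rayl
Formula: R = (Z2 - Z1) / (Z2 + Z1)
Numerator: Z2 - Z1 = 559.0 - 1445.8 = -886.8
Denominator: Z2 + Z1 = 559.0 + 1445.8 = 2004.8
R = -886.8 / 2004.8 = -0.4423

-0.4423


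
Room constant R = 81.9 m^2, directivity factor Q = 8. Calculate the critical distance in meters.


Given values:
  R = 81.9 m^2, Q = 8
Formula: d_c = 0.141 * sqrt(Q * R)
Compute Q * R = 8 * 81.9 = 655.2
Compute sqrt(655.2) = 25.5969
d_c = 0.141 * 25.5969 = 3.609

3.609 m


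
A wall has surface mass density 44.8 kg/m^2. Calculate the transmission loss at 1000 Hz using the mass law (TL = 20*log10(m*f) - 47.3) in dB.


Given values:
  m = 44.8 kg/m^2, f = 1000 Hz
Formula: TL = 20 * log10(m * f) - 47.3
Compute m * f = 44.8 * 1000 = 44800.0
Compute log10(44800.0) = 4.651278
Compute 20 * 4.651278 = 93.0256
TL = 93.0256 - 47.3 = 45.73

45.73 dB


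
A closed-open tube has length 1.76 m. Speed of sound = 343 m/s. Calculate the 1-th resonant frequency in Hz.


Given values:
  Tube type: closed-open, L = 1.76 m, c = 343 m/s, n = 1
Formula: f_n = (2n - 1) * c / (4 * L)
Compute 2n - 1 = 2*1 - 1 = 1
Compute 4 * L = 4 * 1.76 = 7.04
f = 1 * 343 / 7.04
f = 48.72

48.72 Hz


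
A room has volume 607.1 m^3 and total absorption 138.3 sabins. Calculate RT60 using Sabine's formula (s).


Given values:
  V = 607.1 m^3
  A = 138.3 sabins
Formula: RT60 = 0.161 * V / A
Numerator: 0.161 * 607.1 = 97.7431
RT60 = 97.7431 / 138.3 = 0.707

0.707 s


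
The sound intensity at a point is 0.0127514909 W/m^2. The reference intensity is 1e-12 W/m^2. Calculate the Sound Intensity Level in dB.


Given values:
  I = 0.0127514909 W/m^2
  I_ref = 1e-12 W/m^2
Formula: SIL = 10 * log10(I / I_ref)
Compute ratio: I / I_ref = 12751490900
Compute log10: log10(12751490900) = 10.105561
Multiply: SIL = 10 * 10.105561 = 101.06

101.06 dB


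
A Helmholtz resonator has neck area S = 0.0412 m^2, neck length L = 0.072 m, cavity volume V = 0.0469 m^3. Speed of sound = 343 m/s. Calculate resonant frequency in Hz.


Given values:
  S = 0.0412 m^2, L = 0.072 m, V = 0.0469 m^3, c = 343 m/s
Formula: f = (c / (2*pi)) * sqrt(S / (V * L))
Compute V * L = 0.0469 * 0.072 = 0.0033768
Compute S / (V * L) = 0.0412 / 0.0033768 = 12.2009
Compute sqrt(12.2009) = 3.492979
Compute c / (2*pi) = 343 / 6.283185 = 54.590148
f = 54.590148 * 3.492979 = 190.68

190.68 Hz


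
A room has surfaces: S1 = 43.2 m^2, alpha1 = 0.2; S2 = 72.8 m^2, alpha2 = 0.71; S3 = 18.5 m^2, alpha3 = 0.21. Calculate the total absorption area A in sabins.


Given surfaces:
  Surface 1: 43.2 * 0.2 = 8.64
  Surface 2: 72.8 * 0.71 = 51.688
  Surface 3: 18.5 * 0.21 = 3.885
Formula: A = sum(Si * alpha_i)
A = 8.64 + 51.688 + 3.885
A = 64.21

64.21 sabins


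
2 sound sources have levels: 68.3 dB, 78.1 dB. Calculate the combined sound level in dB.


Formula: L_total = 10 * log10( sum(10^(Li/10)) )
  Source 1: 10^(68.3/10) = 6760829.7539
  Source 2: 10^(78.1/10) = 64565422.9035
Sum of linear values = 71326252.6574
L_total = 10 * log10(71326252.6574) = 78.53

78.53 dB


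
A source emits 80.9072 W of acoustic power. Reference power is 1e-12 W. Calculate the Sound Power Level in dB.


Given values:
  W = 80.9072 W
  W_ref = 1e-12 W
Formula: SWL = 10 * log10(W / W_ref)
Compute ratio: W / W_ref = 80907200000000
Compute log10: log10(80907200000000) = 13.907987
Multiply: SWL = 10 * 13.907987 = 139.08

139.08 dB


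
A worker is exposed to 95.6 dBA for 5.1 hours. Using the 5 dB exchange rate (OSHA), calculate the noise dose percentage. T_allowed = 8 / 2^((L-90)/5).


Given values:
  L = 95.6 dBA, T = 5.1 hours
Formula: T_allowed = 8 / 2^((L - 90) / 5)
Compute exponent: (95.6 - 90) / 5 = 1.12
Compute 2^(1.12) = 2.17347
T_allowed = 8 / 2.17347 = 3.68075 hours
Dose = (T / T_allowed) * 100
Dose = (5.1 / 3.68075) * 100 = 138.56

138.56 %


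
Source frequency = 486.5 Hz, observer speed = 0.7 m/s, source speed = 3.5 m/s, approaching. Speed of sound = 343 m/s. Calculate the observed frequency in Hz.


Given values:
  f_s = 486.5 Hz, v_o = 0.7 m/s, v_s = 3.5 m/s
  Direction: approaching
Formula: f_o = f_s * (c + v_o) / (c - v_s)
Numerator: c + v_o = 343 + 0.7 = 343.7
Denominator: c - v_s = 343 - 3.5 = 339.5
f_o = 486.5 * 343.7 / 339.5 = 492.52

492.52 Hz


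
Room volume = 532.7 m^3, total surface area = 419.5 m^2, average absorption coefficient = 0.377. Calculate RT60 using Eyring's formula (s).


Given values:
  V = 532.7 m^3, S = 419.5 m^2, alpha = 0.377
Formula: RT60 = 0.161 * V / (-S * ln(1 - alpha))
Compute ln(1 - 0.377) = ln(0.623) = -0.473209
Denominator: -419.5 * -0.473209 = 198.5112
Numerator: 0.161 * 532.7 = 85.7647
RT60 = 85.7647 / 198.5112 = 0.432

0.432 s


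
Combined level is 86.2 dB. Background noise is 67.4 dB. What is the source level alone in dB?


Given values:
  L_total = 86.2 dB, L_bg = 67.4 dB
Formula: L_source = 10 * log10(10^(L_total/10) - 10^(L_bg/10))
Convert to linear:
  10^(86.2/10) = 416869383.4703
  10^(67.4/10) = 5495408.7386
Difference: 416869383.4703 - 5495408.7386 = 411373974.7317
L_source = 10 * log10(411373974.7317) = 86.14

86.14 dB


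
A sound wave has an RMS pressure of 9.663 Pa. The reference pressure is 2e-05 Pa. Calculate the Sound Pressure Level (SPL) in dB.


Given values:
  p = 9.663 Pa
  p_ref = 2e-05 Pa
Formula: SPL = 20 * log10(p / p_ref)
Compute ratio: p / p_ref = 9.663 / 2e-05 = 483150
Compute log10: log10(483150) = 5.684082
Multiply: SPL = 20 * 5.684082 = 113.68

113.68 dB


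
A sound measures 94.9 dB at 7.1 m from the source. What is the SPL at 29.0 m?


Given values:
  SPL1 = 94.9 dB, r1 = 7.1 m, r2 = 29.0 m
Formula: SPL2 = SPL1 - 20 * log10(r2 / r1)
Compute ratio: r2 / r1 = 29.0 / 7.1 = 4.0845
Compute log10: log10(4.0845) = 0.611139
Compute drop: 20 * 0.611139 = 12.2228
SPL2 = 94.9 - 12.2228 = 82.68

82.68 dB


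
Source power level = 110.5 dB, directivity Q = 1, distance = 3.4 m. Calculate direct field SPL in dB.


Given values:
  Lw = 110.5 dB, Q = 1, r = 3.4 m
Formula: SPL = Lw + 10 * log10(Q / (4 * pi * r^2))
Compute 4 * pi * r^2 = 4 * pi * 3.4^2 = 145.2672
Compute Q / denom = 1 / 145.2672 = 0.00688387
Compute 10 * log10(0.00688387) = -21.6217
SPL = 110.5 + (-21.6217) = 88.88

88.88 dB


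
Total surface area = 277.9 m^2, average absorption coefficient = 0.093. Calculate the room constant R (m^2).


Given values:
  S = 277.9 m^2, alpha = 0.093
Formula: R = S * alpha / (1 - alpha)
Numerator: 277.9 * 0.093 = 25.8447
Denominator: 1 - 0.093 = 0.907
R = 25.8447 / 0.907 = 28.49

28.49 m^2


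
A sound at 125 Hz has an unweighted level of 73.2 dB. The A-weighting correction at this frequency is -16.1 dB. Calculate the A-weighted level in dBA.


Given values:
  SPL = 73.2 dB
  A-weighting at 125 Hz = -16.1 dB
Formula: L_A = SPL + A_weight
L_A = 73.2 + (-16.1)
L_A = 57.1

57.1 dBA


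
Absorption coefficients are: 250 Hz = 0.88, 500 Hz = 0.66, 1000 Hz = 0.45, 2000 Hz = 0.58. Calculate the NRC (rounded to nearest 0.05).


Given values:
  a_250 = 0.88, a_500 = 0.66
  a_1000 = 0.45, a_2000 = 0.58
Formula: NRC = (a250 + a500 + a1000 + a2000) / 4
Sum = 0.88 + 0.66 + 0.45 + 0.58 = 2.57
NRC = 2.57 / 4 = 0.6425
Rounded to nearest 0.05: 0.65

0.65


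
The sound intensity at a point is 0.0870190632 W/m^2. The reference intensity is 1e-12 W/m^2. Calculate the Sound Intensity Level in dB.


Given values:
  I = 0.0870190632 W/m^2
  I_ref = 1e-12 W/m^2
Formula: SIL = 10 * log10(I / I_ref)
Compute ratio: I / I_ref = 87019063200
Compute log10: log10(87019063200) = 10.939614
Multiply: SIL = 10 * 10.939614 = 109.4

109.4 dB


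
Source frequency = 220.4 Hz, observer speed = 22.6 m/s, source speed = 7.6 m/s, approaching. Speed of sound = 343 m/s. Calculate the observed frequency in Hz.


Given values:
  f_s = 220.4 Hz, v_o = 22.6 m/s, v_s = 7.6 m/s
  Direction: approaching
Formula: f_o = f_s * (c + v_o) / (c - v_s)
Numerator: c + v_o = 343 + 22.6 = 365.6
Denominator: c - v_s = 343 - 7.6 = 335.4
f_o = 220.4 * 365.6 / 335.4 = 240.25

240.25 Hz


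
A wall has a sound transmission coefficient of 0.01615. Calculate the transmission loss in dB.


Given values:
  tau = 0.01615
Formula: TL = 10 * log10(1 / tau)
Compute 1 / tau = 1 / 0.01615 = 61.9195
Compute log10(61.9195) = 1.791827
TL = 10 * 1.791827 = 17.92

17.92 dB


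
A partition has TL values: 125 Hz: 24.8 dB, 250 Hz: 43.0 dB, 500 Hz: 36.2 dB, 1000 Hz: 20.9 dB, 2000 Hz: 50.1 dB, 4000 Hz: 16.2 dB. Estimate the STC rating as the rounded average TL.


Given TL values at each frequency:
  125 Hz: 24.8 dB
  250 Hz: 43.0 dB
  500 Hz: 36.2 dB
  1000 Hz: 20.9 dB
  2000 Hz: 50.1 dB
  4000 Hz: 16.2 dB
Formula: STC ~ round(average of TL values)
Sum = 24.8 + 43.0 + 36.2 + 20.9 + 50.1 + 16.2 = 191.2
Average = 191.2 / 6 = 31.87
Rounded: 32

32


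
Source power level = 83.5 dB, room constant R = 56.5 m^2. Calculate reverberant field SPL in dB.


Given values:
  Lw = 83.5 dB, R = 56.5 m^2
Formula: SPL = Lw + 10 * log10(4 / R)
Compute 4 / R = 4 / 56.5 = 0.070796
Compute 10 * log10(0.070796) = -11.4999
SPL = 83.5 + (-11.4999) = 72.0

72.0 dB


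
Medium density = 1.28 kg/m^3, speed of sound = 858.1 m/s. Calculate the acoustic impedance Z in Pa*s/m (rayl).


Given values:
  rho = 1.28 kg/m^3
  c = 858.1 m/s
Formula: Z = rho * c
Z = 1.28 * 858.1
Z = 1098.37

1098.37 rayl


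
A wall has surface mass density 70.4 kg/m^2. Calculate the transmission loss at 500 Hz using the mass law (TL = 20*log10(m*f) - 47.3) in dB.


Given values:
  m = 70.4 kg/m^2, f = 500 Hz
Formula: TL = 20 * log10(m * f) - 47.3
Compute m * f = 70.4 * 500 = 35200.0
Compute log10(35200.0) = 4.546543
Compute 20 * 4.546543 = 90.9309
TL = 90.9309 - 47.3 = 43.63

43.63 dB


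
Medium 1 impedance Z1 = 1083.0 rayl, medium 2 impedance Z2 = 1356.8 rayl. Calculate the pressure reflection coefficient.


Given values:
  Z1 = 1083.0 rayl, Z2 = 1356.8 rayl
Formula: R = (Z2 - Z1) / (Z2 + Z1)
Numerator: Z2 - Z1 = 1356.8 - 1083.0 = 273.8
Denominator: Z2 + Z1 = 1356.8 + 1083.0 = 2439.8
R = 273.8 / 2439.8 = 0.1122

0.1122


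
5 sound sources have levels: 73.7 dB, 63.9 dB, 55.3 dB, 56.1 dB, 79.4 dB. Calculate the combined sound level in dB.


Formula: L_total = 10 * log10( sum(10^(Li/10)) )
  Source 1: 10^(73.7/10) = 23442288.1532
  Source 2: 10^(63.9/10) = 2454708.9157
  Source 3: 10^(55.3/10) = 338844.1561
  Source 4: 10^(56.1/10) = 407380.2778
  Source 5: 10^(79.4/10) = 87096358.9956
Sum of linear values = 113739580.4984
L_total = 10 * log10(113739580.4984) = 80.56

80.56 dB


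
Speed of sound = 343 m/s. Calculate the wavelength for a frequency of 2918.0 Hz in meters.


Given values:
  c = 343 m/s, f = 2918.0 Hz
Formula: lambda = c / f
lambda = 343 / 2918.0
lambda = 0.1175

0.1175 m


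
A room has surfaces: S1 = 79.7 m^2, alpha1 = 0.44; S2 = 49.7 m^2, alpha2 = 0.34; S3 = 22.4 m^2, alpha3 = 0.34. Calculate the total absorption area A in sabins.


Given surfaces:
  Surface 1: 79.7 * 0.44 = 35.068
  Surface 2: 49.7 * 0.34 = 16.898
  Surface 3: 22.4 * 0.34 = 7.616
Formula: A = sum(Si * alpha_i)
A = 35.068 + 16.898 + 7.616
A = 59.58

59.58 sabins


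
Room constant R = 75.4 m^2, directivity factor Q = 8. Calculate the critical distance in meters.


Given values:
  R = 75.4 m^2, Q = 8
Formula: d_c = 0.141 * sqrt(Q * R)
Compute Q * R = 8 * 75.4 = 603.2
Compute sqrt(603.2) = 24.5601
d_c = 0.141 * 24.5601 = 3.463

3.463 m


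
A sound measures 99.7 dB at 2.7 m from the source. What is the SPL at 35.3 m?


Given values:
  SPL1 = 99.7 dB, r1 = 2.7 m, r2 = 35.3 m
Formula: SPL2 = SPL1 - 20 * log10(r2 / r1)
Compute ratio: r2 / r1 = 35.3 / 2.7 = 13.0741
Compute log10: log10(13.0741) = 1.116412
Compute drop: 20 * 1.116412 = 22.3282
SPL2 = 99.7 - 22.3282 = 77.37

77.37 dB


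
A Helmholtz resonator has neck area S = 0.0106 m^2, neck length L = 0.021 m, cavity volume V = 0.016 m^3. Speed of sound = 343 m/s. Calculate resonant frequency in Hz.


Given values:
  S = 0.0106 m^2, L = 0.021 m, V = 0.016 m^3, c = 343 m/s
Formula: f = (c / (2*pi)) * sqrt(S / (V * L))
Compute V * L = 0.016 * 0.021 = 0.000336
Compute S / (V * L) = 0.0106 / 0.000336 = 31.5476
Compute sqrt(31.5476) = 5.616725
Compute c / (2*pi) = 343 / 6.283185 = 54.590148
f = 54.590148 * 5.616725 = 306.62

306.62 Hz


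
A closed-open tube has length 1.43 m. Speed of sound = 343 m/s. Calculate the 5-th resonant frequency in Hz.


Given values:
  Tube type: closed-open, L = 1.43 m, c = 343 m/s, n = 5
Formula: f_n = (2n - 1) * c / (4 * L)
Compute 2n - 1 = 2*5 - 1 = 9
Compute 4 * L = 4 * 1.43 = 5.72
f = 9 * 343 / 5.72
f = 539.69

539.69 Hz


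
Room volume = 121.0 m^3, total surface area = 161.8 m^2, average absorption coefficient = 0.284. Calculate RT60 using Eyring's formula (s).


Given values:
  V = 121.0 m^3, S = 161.8 m^2, alpha = 0.284
Formula: RT60 = 0.161 * V / (-S * ln(1 - alpha))
Compute ln(1 - 0.284) = ln(0.716) = -0.334075
Denominator: -161.8 * -0.334075 = 54.0533
Numerator: 0.161 * 121.0 = 19.481
RT60 = 19.481 / 54.0533 = 0.36

0.36 s


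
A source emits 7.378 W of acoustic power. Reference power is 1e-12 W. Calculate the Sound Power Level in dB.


Given values:
  W = 7.378 W
  W_ref = 1e-12 W
Formula: SWL = 10 * log10(W / W_ref)
Compute ratio: W / W_ref = 7378000000000
Compute log10: log10(7378000000000) = 12.867939
Multiply: SWL = 10 * 12.867939 = 128.68

128.68 dB


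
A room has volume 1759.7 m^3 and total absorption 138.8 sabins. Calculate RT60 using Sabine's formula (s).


Given values:
  V = 1759.7 m^3
  A = 138.8 sabins
Formula: RT60 = 0.161 * V / A
Numerator: 0.161 * 1759.7 = 283.3117
RT60 = 283.3117 / 138.8 = 2.041

2.041 s


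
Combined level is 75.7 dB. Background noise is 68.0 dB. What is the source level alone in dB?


Given values:
  L_total = 75.7 dB, L_bg = 68.0 dB
Formula: L_source = 10 * log10(10^(L_total/10) - 10^(L_bg/10))
Convert to linear:
  10^(75.7/10) = 37153522.9097
  10^(68.0/10) = 6309573.4448
Difference: 37153522.9097 - 6309573.4448 = 30843949.4649
L_source = 10 * log10(30843949.4649) = 74.89

74.89 dB


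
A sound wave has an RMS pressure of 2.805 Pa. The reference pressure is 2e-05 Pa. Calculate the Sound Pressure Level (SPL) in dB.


Given values:
  p = 2.805 Pa
  p_ref = 2e-05 Pa
Formula: SPL = 20 * log10(p / p_ref)
Compute ratio: p / p_ref = 2.805 / 2e-05 = 140250
Compute log10: log10(140250) = 5.146903
Multiply: SPL = 20 * 5.146903 = 102.94

102.94 dB


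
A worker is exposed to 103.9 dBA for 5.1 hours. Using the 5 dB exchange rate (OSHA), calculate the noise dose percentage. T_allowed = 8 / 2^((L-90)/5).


Given values:
  L = 103.9 dBA, T = 5.1 hours
Formula: T_allowed = 8 / 2^((L - 90) / 5)
Compute exponent: (103.9 - 90) / 5 = 2.78
Compute 2^(2.78) = 6.868523
T_allowed = 8 / 6.868523 = 1.164734 hours
Dose = (T / T_allowed) * 100
Dose = (5.1 / 1.164734) * 100 = 437.87

437.87 %


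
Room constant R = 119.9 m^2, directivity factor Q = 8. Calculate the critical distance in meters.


Given values:
  R = 119.9 m^2, Q = 8
Formula: d_c = 0.141 * sqrt(Q * R)
Compute Q * R = 8 * 119.9 = 959.2
Compute sqrt(959.2) = 30.971
d_c = 0.141 * 30.971 = 4.367

4.367 m


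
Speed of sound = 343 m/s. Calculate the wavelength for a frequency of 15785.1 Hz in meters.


Given values:
  c = 343 m/s, f = 15785.1 Hz
Formula: lambda = c / f
lambda = 343 / 15785.1
lambda = 0.0217

0.0217 m


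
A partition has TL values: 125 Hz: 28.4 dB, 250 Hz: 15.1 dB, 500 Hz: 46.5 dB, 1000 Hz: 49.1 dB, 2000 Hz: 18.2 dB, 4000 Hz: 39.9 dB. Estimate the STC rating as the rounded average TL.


Given TL values at each frequency:
  125 Hz: 28.4 dB
  250 Hz: 15.1 dB
  500 Hz: 46.5 dB
  1000 Hz: 49.1 dB
  2000 Hz: 18.2 dB
  4000 Hz: 39.9 dB
Formula: STC ~ round(average of TL values)
Sum = 28.4 + 15.1 + 46.5 + 49.1 + 18.2 + 39.9 = 197.2
Average = 197.2 / 6 = 32.87
Rounded: 33

33


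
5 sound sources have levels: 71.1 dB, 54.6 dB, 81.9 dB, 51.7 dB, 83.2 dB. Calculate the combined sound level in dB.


Formula: L_total = 10 * log10( sum(10^(Li/10)) )
  Source 1: 10^(71.1/10) = 12882495.5169
  Source 2: 10^(54.6/10) = 288403.1503
  Source 3: 10^(81.9/10) = 154881661.8912
  Source 4: 10^(51.7/10) = 147910.8388
  Source 5: 10^(83.2/10) = 208929613.0854
Sum of linear values = 377130084.4826
L_total = 10 * log10(377130084.4826) = 85.76

85.76 dB


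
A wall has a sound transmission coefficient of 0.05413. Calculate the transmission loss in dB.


Given values:
  tau = 0.05413
Formula: TL = 10 * log10(1 / tau)
Compute 1 / tau = 1 / 0.05413 = 18.474
Compute log10(18.474) = 1.266561
TL = 10 * 1.266561 = 12.67

12.67 dB


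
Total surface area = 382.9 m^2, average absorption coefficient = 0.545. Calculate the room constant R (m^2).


Given values:
  S = 382.9 m^2, alpha = 0.545
Formula: R = S * alpha / (1 - alpha)
Numerator: 382.9 * 0.545 = 208.6805
Denominator: 1 - 0.545 = 0.455
R = 208.6805 / 0.455 = 458.64

458.64 m^2


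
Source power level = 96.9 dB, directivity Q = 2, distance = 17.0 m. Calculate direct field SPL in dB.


Given values:
  Lw = 96.9 dB, Q = 2, r = 17.0 m
Formula: SPL = Lw + 10 * log10(Q / (4 * pi * r^2))
Compute 4 * pi * r^2 = 4 * pi * 17.0^2 = 3631.6811
Compute Q / denom = 2 / 3631.6811 = 0.00055071
Compute 10 * log10(0.00055071) = -32.5908
SPL = 96.9 + (-32.5908) = 64.31

64.31 dB


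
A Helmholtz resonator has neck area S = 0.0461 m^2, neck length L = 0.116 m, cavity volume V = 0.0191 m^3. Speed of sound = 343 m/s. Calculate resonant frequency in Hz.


Given values:
  S = 0.0461 m^2, L = 0.116 m, V = 0.0191 m^3, c = 343 m/s
Formula: f = (c / (2*pi)) * sqrt(S / (V * L))
Compute V * L = 0.0191 * 0.116 = 0.0022156
Compute S / (V * L) = 0.0461 / 0.0022156 = 20.807
Compute sqrt(20.807) = 4.561469
Compute c / (2*pi) = 343 / 6.283185 = 54.590148
f = 54.590148 * 4.561469 = 249.01

249.01 Hz


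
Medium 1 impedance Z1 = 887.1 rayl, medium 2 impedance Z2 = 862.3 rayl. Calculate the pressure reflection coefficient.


Given values:
  Z1 = 887.1 rayl, Z2 = 862.3 rayl
Formula: R = (Z2 - Z1) / (Z2 + Z1)
Numerator: Z2 - Z1 = 862.3 - 887.1 = -24.8
Denominator: Z2 + Z1 = 862.3 + 887.1 = 1749.4
R = -24.8 / 1749.4 = -0.0142

-0.0142


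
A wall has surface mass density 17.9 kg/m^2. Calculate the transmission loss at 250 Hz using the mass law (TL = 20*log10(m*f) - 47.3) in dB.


Given values:
  m = 17.9 kg/m^2, f = 250 Hz
Formula: TL = 20 * log10(m * f) - 47.3
Compute m * f = 17.9 * 250 = 4475.0
Compute log10(4475.0) = 3.650793
Compute 20 * 3.650793 = 73.0159
TL = 73.0159 - 47.3 = 25.72

25.72 dB


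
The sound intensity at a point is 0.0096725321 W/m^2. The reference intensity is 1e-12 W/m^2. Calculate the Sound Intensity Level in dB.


Given values:
  I = 0.0096725321 W/m^2
  I_ref = 1e-12 W/m^2
Formula: SIL = 10 * log10(I / I_ref)
Compute ratio: I / I_ref = 9672532100
Compute log10: log10(9672532100) = 9.98554
Multiply: SIL = 10 * 9.98554 = 99.86

99.86 dB


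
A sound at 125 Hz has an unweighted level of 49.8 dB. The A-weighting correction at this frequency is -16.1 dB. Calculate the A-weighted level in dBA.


Given values:
  SPL = 49.8 dB
  A-weighting at 125 Hz = -16.1 dB
Formula: L_A = SPL + A_weight
L_A = 49.8 + (-16.1)
L_A = 33.7

33.7 dBA


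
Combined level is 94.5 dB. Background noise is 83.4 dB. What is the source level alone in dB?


Given values:
  L_total = 94.5 dB, L_bg = 83.4 dB
Formula: L_source = 10 * log10(10^(L_total/10) - 10^(L_bg/10))
Convert to linear:
  10^(94.5/10) = 2818382931.2644
  10^(83.4/10) = 218776162.395
Difference: 2818382931.2644 - 218776162.395 = 2599606768.8694
L_source = 10 * log10(2599606768.8694) = 94.15

94.15 dB


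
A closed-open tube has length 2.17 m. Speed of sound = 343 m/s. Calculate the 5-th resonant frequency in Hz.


Given values:
  Tube type: closed-open, L = 2.17 m, c = 343 m/s, n = 5
Formula: f_n = (2n - 1) * c / (4 * L)
Compute 2n - 1 = 2*5 - 1 = 9
Compute 4 * L = 4 * 2.17 = 8.68
f = 9 * 343 / 8.68
f = 355.65

355.65 Hz


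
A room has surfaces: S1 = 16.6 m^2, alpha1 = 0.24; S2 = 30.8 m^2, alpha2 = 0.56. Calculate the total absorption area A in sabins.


Given surfaces:
  Surface 1: 16.6 * 0.24 = 3.984
  Surface 2: 30.8 * 0.56 = 17.248
Formula: A = sum(Si * alpha_i)
A = 3.984 + 17.248
A = 21.23

21.23 sabins


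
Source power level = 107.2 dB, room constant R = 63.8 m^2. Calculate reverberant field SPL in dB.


Given values:
  Lw = 107.2 dB, R = 63.8 m^2
Formula: SPL = Lw + 10 * log10(4 / R)
Compute 4 / R = 4 / 63.8 = 0.062696
Compute 10 * log10(0.062696) = -12.0276
SPL = 107.2 + (-12.0276) = 95.17

95.17 dB


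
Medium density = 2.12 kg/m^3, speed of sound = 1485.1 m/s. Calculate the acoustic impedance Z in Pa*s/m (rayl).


Given values:
  rho = 2.12 kg/m^3
  c = 1485.1 m/s
Formula: Z = rho * c
Z = 2.12 * 1485.1
Z = 3148.41

3148.41 rayl


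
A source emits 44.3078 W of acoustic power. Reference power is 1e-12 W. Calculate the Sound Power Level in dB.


Given values:
  W = 44.3078 W
  W_ref = 1e-12 W
Formula: SWL = 10 * log10(W / W_ref)
Compute ratio: W / W_ref = 44307800000000
Compute log10: log10(44307800000000) = 13.64648
Multiply: SWL = 10 * 13.64648 = 136.46

136.46 dB


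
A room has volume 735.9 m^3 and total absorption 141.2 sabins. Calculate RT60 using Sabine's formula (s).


Given values:
  V = 735.9 m^3
  A = 141.2 sabins
Formula: RT60 = 0.161 * V / A
Numerator: 0.161 * 735.9 = 118.4799
RT60 = 118.4799 / 141.2 = 0.839

0.839 s


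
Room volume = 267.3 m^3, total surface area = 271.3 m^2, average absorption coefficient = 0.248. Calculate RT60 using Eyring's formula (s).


Given values:
  V = 267.3 m^3, S = 271.3 m^2, alpha = 0.248
Formula: RT60 = 0.161 * V / (-S * ln(1 - alpha))
Compute ln(1 - 0.248) = ln(0.752) = -0.285019
Denominator: -271.3 * -0.285019 = 77.3257
Numerator: 0.161 * 267.3 = 43.0353
RT60 = 43.0353 / 77.3257 = 0.557

0.557 s


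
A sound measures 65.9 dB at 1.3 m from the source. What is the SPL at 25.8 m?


Given values:
  SPL1 = 65.9 dB, r1 = 1.3 m, r2 = 25.8 m
Formula: SPL2 = SPL1 - 20 * log10(r2 / r1)
Compute ratio: r2 / r1 = 25.8 / 1.3 = 19.8462
Compute log10: log10(19.8462) = 1.297677
Compute drop: 20 * 1.297677 = 25.9535
SPL2 = 65.9 - 25.9535 = 39.95

39.95 dB


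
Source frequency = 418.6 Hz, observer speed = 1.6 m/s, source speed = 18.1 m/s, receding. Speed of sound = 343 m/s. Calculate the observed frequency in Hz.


Given values:
  f_s = 418.6 Hz, v_o = 1.6 m/s, v_s = 18.1 m/s
  Direction: receding
Formula: f_o = f_s * (c - v_o) / (c + v_s)
Numerator: c - v_o = 343 - 1.6 = 341.4
Denominator: c + v_s = 343 + 18.1 = 361.1
f_o = 418.6 * 341.4 / 361.1 = 395.76

395.76 Hz


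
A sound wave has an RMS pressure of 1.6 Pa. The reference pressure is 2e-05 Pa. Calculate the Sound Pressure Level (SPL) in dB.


Given values:
  p = 1.6 Pa
  p_ref = 2e-05 Pa
Formula: SPL = 20 * log10(p / p_ref)
Compute ratio: p / p_ref = 1.6 / 2e-05 = 80000
Compute log10: log10(80000) = 4.90309
Multiply: SPL = 20 * 4.90309 = 98.06

98.06 dB


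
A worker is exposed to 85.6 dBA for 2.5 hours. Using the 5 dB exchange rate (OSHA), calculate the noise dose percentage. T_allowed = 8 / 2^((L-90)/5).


Given values:
  L = 85.6 dBA, T = 2.5 hours
Formula: T_allowed = 8 / 2^((L - 90) / 5)
Compute exponent: (85.6 - 90) / 5 = -0.88
Compute 2^(-0.88) = 0.543367
T_allowed = 8 / 0.543367 = 14.723014 hours
Dose = (T / T_allowed) * 100
Dose = (2.5 / 14.723014) * 100 = 16.98

16.98 %


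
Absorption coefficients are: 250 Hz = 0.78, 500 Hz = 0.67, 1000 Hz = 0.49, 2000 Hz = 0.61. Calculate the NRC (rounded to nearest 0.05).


Given values:
  a_250 = 0.78, a_500 = 0.67
  a_1000 = 0.49, a_2000 = 0.61
Formula: NRC = (a250 + a500 + a1000 + a2000) / 4
Sum = 0.78 + 0.67 + 0.49 + 0.61 = 2.55
NRC = 2.55 / 4 = 0.6375
Rounded to nearest 0.05: 0.65

0.65


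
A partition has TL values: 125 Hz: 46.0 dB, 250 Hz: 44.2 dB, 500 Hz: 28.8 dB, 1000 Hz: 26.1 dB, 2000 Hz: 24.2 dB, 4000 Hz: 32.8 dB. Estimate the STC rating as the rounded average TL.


Given TL values at each frequency:
  125 Hz: 46.0 dB
  250 Hz: 44.2 dB
  500 Hz: 28.8 dB
  1000 Hz: 26.1 dB
  2000 Hz: 24.2 dB
  4000 Hz: 32.8 dB
Formula: STC ~ round(average of TL values)
Sum = 46.0 + 44.2 + 28.8 + 26.1 + 24.2 + 32.8 = 202.1
Average = 202.1 / 6 = 33.68
Rounded: 34

34


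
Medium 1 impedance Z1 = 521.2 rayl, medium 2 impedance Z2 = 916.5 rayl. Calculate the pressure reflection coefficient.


Given values:
  Z1 = 521.2 rayl, Z2 = 916.5 rayl
Formula: R = (Z2 - Z1) / (Z2 + Z1)
Numerator: Z2 - Z1 = 916.5 - 521.2 = 395.3
Denominator: Z2 + Z1 = 916.5 + 521.2 = 1437.7
R = 395.3 / 1437.7 = 0.275

0.275


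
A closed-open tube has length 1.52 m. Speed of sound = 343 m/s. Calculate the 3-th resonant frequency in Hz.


Given values:
  Tube type: closed-open, L = 1.52 m, c = 343 m/s, n = 3
Formula: f_n = (2n - 1) * c / (4 * L)
Compute 2n - 1 = 2*3 - 1 = 5
Compute 4 * L = 4 * 1.52 = 6.08
f = 5 * 343 / 6.08
f = 282.07

282.07 Hz


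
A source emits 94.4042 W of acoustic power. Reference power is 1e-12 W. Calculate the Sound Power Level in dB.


Given values:
  W = 94.4042 W
  W_ref = 1e-12 W
Formula: SWL = 10 * log10(W / W_ref)
Compute ratio: W / W_ref = 94404200000000
Compute log10: log10(94404200000000) = 13.974991
Multiply: SWL = 10 * 13.974991 = 139.75

139.75 dB


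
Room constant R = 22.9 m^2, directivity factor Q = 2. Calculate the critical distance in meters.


Given values:
  R = 22.9 m^2, Q = 2
Formula: d_c = 0.141 * sqrt(Q * R)
Compute Q * R = 2 * 22.9 = 45.8
Compute sqrt(45.8) = 6.7676
d_c = 0.141 * 6.7676 = 0.954

0.954 m


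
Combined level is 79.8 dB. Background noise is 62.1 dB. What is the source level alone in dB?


Given values:
  L_total = 79.8 dB, L_bg = 62.1 dB
Formula: L_source = 10 * log10(10^(L_total/10) - 10^(L_bg/10))
Convert to linear:
  10^(79.8/10) = 95499258.6021
  10^(62.1/10) = 1621810.0974
Difference: 95499258.6021 - 1621810.0974 = 93877448.5047
L_source = 10 * log10(93877448.5047) = 79.73

79.73 dB


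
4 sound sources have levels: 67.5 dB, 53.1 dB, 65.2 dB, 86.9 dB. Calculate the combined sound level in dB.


Formula: L_total = 10 * log10( sum(10^(Li/10)) )
  Source 1: 10^(67.5/10) = 5623413.2519
  Source 2: 10^(53.1/10) = 204173.7945
  Source 3: 10^(65.2/10) = 3311311.2148
  Source 4: 10^(86.9/10) = 489778819.3684
Sum of linear values = 498917717.6296
L_total = 10 * log10(498917717.6296) = 86.98

86.98 dB


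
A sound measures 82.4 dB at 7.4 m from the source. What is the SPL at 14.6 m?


Given values:
  SPL1 = 82.4 dB, r1 = 7.4 m, r2 = 14.6 m
Formula: SPL2 = SPL1 - 20 * log10(r2 / r1)
Compute ratio: r2 / r1 = 14.6 / 7.4 = 1.973
Compute log10: log10(1.973) = 0.295127
Compute drop: 20 * 0.295127 = 5.9025
SPL2 = 82.4 - 5.9025 = 76.5

76.5 dB


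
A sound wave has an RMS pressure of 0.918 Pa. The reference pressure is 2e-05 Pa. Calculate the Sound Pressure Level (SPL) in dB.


Given values:
  p = 0.918 Pa
  p_ref = 2e-05 Pa
Formula: SPL = 20 * log10(p / p_ref)
Compute ratio: p / p_ref = 0.918 / 2e-05 = 45900
Compute log10: log10(45900) = 4.661813
Multiply: SPL = 20 * 4.661813 = 93.24

93.24 dB


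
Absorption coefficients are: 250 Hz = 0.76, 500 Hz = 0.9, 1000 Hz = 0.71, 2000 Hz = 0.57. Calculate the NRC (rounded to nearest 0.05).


Given values:
  a_250 = 0.76, a_500 = 0.9
  a_1000 = 0.71, a_2000 = 0.57
Formula: NRC = (a250 + a500 + a1000 + a2000) / 4
Sum = 0.76 + 0.9 + 0.71 + 0.57 = 2.94
NRC = 2.94 / 4 = 0.735
Rounded to nearest 0.05: 0.75

0.75


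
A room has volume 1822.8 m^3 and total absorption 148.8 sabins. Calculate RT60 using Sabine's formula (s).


Given values:
  V = 1822.8 m^3
  A = 148.8 sabins
Formula: RT60 = 0.161 * V / A
Numerator: 0.161 * 1822.8 = 293.4708
RT60 = 293.4708 / 148.8 = 1.972

1.972 s


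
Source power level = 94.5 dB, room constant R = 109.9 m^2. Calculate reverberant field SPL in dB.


Given values:
  Lw = 94.5 dB, R = 109.9 m^2
Formula: SPL = Lw + 10 * log10(4 / R)
Compute 4 / R = 4 / 109.9 = 0.036397
Compute 10 * log10(0.036397) = -14.3893
SPL = 94.5 + (-14.3893) = 80.11

80.11 dB


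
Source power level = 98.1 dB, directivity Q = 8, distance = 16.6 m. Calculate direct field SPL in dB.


Given values:
  Lw = 98.1 dB, Q = 8, r = 16.6 m
Formula: SPL = Lw + 10 * log10(Q / (4 * pi * r^2))
Compute 4 * pi * r^2 = 4 * pi * 16.6^2 = 3462.7891
Compute Q / denom = 8 / 3462.7891 = 0.00231028
Compute 10 * log10(0.00231028) = -26.3634
SPL = 98.1 + (-26.3634) = 71.74

71.74 dB


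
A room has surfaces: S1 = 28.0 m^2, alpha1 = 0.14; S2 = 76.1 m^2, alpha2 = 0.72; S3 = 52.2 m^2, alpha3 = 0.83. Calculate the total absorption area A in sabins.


Given surfaces:
  Surface 1: 28.0 * 0.14 = 3.92
  Surface 2: 76.1 * 0.72 = 54.792
  Surface 3: 52.2 * 0.83 = 43.326
Formula: A = sum(Si * alpha_i)
A = 3.92 + 54.792 + 43.326
A = 102.04

102.04 sabins


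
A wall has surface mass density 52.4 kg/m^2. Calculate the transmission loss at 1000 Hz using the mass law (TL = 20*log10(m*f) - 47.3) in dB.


Given values:
  m = 52.4 kg/m^2, f = 1000 Hz
Formula: TL = 20 * log10(m * f) - 47.3
Compute m * f = 52.4 * 1000 = 52400.0
Compute log10(52400.0) = 4.719331
Compute 20 * 4.719331 = 94.3866
TL = 94.3866 - 47.3 = 47.09

47.09 dB


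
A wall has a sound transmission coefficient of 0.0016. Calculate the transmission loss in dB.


Given values:
  tau = 0.0016
Formula: TL = 10 * log10(1 / tau)
Compute 1 / tau = 1 / 0.0016 = 625.0
Compute log10(625.0) = 2.79588
TL = 10 * 2.79588 = 27.96

27.96 dB


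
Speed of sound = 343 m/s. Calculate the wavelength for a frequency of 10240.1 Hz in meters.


Given values:
  c = 343 m/s, f = 10240.1 Hz
Formula: lambda = c / f
lambda = 343 / 10240.1
lambda = 0.0335

0.0335 m


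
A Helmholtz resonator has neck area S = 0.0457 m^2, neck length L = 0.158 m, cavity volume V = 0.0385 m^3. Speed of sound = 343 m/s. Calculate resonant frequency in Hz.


Given values:
  S = 0.0457 m^2, L = 0.158 m, V = 0.0385 m^3, c = 343 m/s
Formula: f = (c / (2*pi)) * sqrt(S / (V * L))
Compute V * L = 0.0385 * 0.158 = 0.006083
Compute S / (V * L) = 0.0457 / 0.006083 = 7.5127
Compute sqrt(7.5127) = 2.74093
Compute c / (2*pi) = 343 / 6.283185 = 54.590148
f = 54.590148 * 2.74093 = 149.63

149.63 Hz


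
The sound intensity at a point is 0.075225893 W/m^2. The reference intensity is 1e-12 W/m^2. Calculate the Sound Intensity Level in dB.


Given values:
  I = 0.075225893 W/m^2
  I_ref = 1e-12 W/m^2
Formula: SIL = 10 * log10(I / I_ref)
Compute ratio: I / I_ref = 75225893000
Compute log10: log10(75225893000) = 10.876367
Multiply: SIL = 10 * 10.876367 = 108.76

108.76 dB


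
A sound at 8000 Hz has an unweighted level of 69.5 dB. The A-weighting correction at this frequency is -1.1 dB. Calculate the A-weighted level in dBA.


Given values:
  SPL = 69.5 dB
  A-weighting at 8000 Hz = -1.1 dB
Formula: L_A = SPL + A_weight
L_A = 69.5 + (-1.1)
L_A = 68.4

68.4 dBA


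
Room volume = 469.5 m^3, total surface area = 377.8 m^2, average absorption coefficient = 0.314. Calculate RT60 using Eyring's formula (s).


Given values:
  V = 469.5 m^3, S = 377.8 m^2, alpha = 0.314
Formula: RT60 = 0.161 * V / (-S * ln(1 - alpha))
Compute ln(1 - 0.314) = ln(0.686) = -0.376878
Denominator: -377.8 * -0.376878 = 142.3845
Numerator: 0.161 * 469.5 = 75.5895
RT60 = 75.5895 / 142.3845 = 0.531

0.531 s


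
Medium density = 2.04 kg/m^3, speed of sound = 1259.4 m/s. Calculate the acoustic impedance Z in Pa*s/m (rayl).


Given values:
  rho = 2.04 kg/m^3
  c = 1259.4 m/s
Formula: Z = rho * c
Z = 2.04 * 1259.4
Z = 2569.18

2569.18 rayl


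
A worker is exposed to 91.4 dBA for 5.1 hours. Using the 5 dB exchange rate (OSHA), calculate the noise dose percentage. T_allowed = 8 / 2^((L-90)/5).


Given values:
  L = 91.4 dBA, T = 5.1 hours
Formula: T_allowed = 8 / 2^((L - 90) / 5)
Compute exponent: (91.4 - 90) / 5 = 0.28
Compute 2^(0.28) = 1.214195
T_allowed = 8 / 1.214195 = 6.588728 hours
Dose = (T / T_allowed) * 100
Dose = (5.1 / 6.588728) * 100 = 77.4

77.4 %


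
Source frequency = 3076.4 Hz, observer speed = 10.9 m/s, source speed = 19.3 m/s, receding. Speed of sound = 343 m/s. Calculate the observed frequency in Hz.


Given values:
  f_s = 3076.4 Hz, v_o = 10.9 m/s, v_s = 19.3 m/s
  Direction: receding
Formula: f_o = f_s * (c - v_o) / (c + v_s)
Numerator: c - v_o = 343 - 10.9 = 332.1
Denominator: c + v_s = 343 + 19.3 = 362.3
f_o = 3076.4 * 332.1 / 362.3 = 2819.96

2819.96 Hz


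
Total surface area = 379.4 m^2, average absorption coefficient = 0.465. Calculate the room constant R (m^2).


Given values:
  S = 379.4 m^2, alpha = 0.465
Formula: R = S * alpha / (1 - alpha)
Numerator: 379.4 * 0.465 = 176.421
Denominator: 1 - 0.465 = 0.535
R = 176.421 / 0.535 = 329.76

329.76 m^2
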